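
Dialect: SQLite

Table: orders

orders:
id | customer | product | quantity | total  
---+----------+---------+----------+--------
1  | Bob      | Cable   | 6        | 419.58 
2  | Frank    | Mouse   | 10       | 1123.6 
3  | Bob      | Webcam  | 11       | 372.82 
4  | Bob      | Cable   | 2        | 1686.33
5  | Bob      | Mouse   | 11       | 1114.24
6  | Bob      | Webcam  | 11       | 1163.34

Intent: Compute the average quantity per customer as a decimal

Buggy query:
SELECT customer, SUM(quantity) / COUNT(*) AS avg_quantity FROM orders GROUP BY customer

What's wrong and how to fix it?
Bug: Both operands are integers, so '/' performs integer division and truncates

Fix: Multiply by 1.0 (or CAST to REAL) to force floating-point division

Corrected query:
SELECT customer, SUM(quantity) * 1.0 / COUNT(*) AS avg_quantity FROM orders GROUP BY customer

Result:
customer | avg_quantity
---------+-------------
Bob      | 8.2         
Frank    | 10          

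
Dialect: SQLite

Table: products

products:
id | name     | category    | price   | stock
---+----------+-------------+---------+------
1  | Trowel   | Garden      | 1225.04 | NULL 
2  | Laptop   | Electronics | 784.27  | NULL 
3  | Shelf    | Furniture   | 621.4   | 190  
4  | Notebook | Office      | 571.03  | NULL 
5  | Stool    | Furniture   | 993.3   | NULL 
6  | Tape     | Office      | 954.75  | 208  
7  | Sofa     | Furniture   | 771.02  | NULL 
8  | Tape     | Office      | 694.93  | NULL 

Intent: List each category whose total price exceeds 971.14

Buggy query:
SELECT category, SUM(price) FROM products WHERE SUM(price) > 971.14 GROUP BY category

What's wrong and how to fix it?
Bug: SUM(price) is an aggregate, but WHERE filters rows before aggregation

Fix: Move the aggregate condition to a HAVING clause

Corrected query:
SELECT category, SUM(price) FROM products GROUP BY category HAVING SUM(price) > 971.14

Result:
category  | SUM(price)
----------+-----------
Furniture | 2385.72   
Garden    | 1225.04   
Office    | 2220.71   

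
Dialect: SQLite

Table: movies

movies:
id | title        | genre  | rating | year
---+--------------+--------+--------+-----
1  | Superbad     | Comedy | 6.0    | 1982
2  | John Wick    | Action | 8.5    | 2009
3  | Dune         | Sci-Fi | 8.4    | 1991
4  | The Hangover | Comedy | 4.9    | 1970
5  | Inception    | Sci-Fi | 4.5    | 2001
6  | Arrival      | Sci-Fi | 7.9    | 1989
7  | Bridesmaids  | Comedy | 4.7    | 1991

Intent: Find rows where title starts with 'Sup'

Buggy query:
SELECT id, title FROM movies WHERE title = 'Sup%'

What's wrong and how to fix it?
Bug: '=' compares the literal string including the % character; pattern matching needs LIKE

Fix: Replace '=' with LIKE so 'Sup%' is treated as a pattern

Corrected query:
SELECT id, title FROM movies WHERE title LIKE 'Sup%'

Result:
id | title   
---+---------
1  | Superbad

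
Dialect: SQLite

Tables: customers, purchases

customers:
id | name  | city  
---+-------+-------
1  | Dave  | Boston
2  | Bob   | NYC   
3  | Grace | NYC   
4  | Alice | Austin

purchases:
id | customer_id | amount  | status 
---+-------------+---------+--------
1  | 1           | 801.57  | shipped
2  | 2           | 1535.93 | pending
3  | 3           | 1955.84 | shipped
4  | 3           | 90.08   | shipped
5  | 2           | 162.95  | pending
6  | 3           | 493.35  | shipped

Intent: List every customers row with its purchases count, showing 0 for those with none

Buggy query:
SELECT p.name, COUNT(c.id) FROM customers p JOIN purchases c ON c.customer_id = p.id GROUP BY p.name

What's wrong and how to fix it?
Bug: An inner join excludes parents with zero children

Fix: Use LEFT JOIN so parents without children still appear (COUNT(c.id) gives 0)

Corrected query:
SELECT p.name, COUNT(c.id) FROM customers p LEFT JOIN purchases c ON c.customer_id = p.id GROUP BY p.name

Result:
name  | COUNT(c.id)
------+------------
Alice | 0          
Bob   | 2          
Dave  | 1          
Grace | 3          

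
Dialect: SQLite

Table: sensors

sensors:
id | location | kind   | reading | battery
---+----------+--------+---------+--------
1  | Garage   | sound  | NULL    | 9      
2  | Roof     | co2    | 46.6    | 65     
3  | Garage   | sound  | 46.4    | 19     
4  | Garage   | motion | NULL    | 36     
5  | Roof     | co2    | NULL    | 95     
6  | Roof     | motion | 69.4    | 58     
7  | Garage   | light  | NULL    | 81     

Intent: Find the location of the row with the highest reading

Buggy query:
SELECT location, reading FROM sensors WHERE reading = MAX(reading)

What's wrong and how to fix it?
Bug: WHERE is evaluated per row; an aggregate over the whole table isn't defined there

Fix: Use a subquery: WHERE reading = (SELECT MAX(reading) FROM sensors)

Corrected query:
SELECT location, reading FROM sensors WHERE reading = (SELECT MAX(reading) FROM sensors)

Result:
location | reading
---------+--------
Roof     | 69.4   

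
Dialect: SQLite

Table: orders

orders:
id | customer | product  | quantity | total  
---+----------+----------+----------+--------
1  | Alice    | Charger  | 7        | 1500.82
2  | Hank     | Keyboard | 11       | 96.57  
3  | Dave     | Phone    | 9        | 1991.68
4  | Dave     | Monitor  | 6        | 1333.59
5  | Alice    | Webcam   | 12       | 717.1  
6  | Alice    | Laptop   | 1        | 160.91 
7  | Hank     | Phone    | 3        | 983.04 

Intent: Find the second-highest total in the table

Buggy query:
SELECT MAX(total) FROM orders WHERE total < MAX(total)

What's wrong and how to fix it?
Bug: MAX(total) on the right of the comparison is an aggregate-in-WHERE error

Fix: Put the inner MAX in a scalar subquery

Corrected query:
SELECT MAX(total) FROM orders WHERE total < (SELECT MAX(total) FROM orders)

Result:
MAX(total)
----------
1500.82   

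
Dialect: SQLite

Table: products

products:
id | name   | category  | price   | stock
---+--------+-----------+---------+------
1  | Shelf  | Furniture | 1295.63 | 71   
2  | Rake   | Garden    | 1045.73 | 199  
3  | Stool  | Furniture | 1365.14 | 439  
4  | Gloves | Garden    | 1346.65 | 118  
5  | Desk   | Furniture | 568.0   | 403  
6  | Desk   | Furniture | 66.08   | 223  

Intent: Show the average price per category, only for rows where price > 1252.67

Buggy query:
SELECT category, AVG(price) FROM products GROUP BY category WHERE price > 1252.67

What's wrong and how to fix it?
Bug: Row-level WHERE must come before GROUP BY in the clause order

Fix: Move the WHERE clause before GROUP BY

Corrected query:
SELECT category, AVG(price) FROM products WHERE price > 1252.67 GROUP BY category

Result:
category  | AVG(price)
----------+-----------
Furniture | 1330.385  
Garden    | 1346.65   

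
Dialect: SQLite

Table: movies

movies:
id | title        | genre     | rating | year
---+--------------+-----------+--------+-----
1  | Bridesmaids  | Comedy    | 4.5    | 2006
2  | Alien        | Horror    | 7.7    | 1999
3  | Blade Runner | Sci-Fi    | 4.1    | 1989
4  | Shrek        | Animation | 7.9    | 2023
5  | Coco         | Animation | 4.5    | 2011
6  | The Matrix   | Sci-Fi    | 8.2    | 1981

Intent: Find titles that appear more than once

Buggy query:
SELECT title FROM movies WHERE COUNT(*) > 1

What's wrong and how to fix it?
Bug: COUNT(*) is an aggregate and cannot be used in WHERE

Fix: GROUP BY title, then filter groups with HAVING COUNT(*) > 1

Corrected query:
SELECT title FROM movies GROUP BY title HAVING COUNT(*) > 1

Result:
(no rows)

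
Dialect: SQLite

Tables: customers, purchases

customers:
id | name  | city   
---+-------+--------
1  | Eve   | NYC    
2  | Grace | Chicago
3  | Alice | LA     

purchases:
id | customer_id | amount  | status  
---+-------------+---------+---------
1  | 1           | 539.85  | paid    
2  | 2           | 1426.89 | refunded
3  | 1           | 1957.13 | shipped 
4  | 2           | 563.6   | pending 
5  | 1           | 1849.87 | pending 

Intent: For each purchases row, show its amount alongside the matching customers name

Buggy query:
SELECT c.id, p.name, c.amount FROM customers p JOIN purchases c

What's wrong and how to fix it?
Bug: JOIN with no ON clause produces a cartesian product; every purchases row pairs with every customers row

Fix: Specify the join condition linking the foreign key to the parent id

Corrected query:
SELECT c.id, p.name, c.amount FROM customers p JOIN purchases c ON c.customer_id = p.id

Result:
id | name  | amount 
---+-------+--------
1  | Eve   | 539.85 
2  | Grace | 1426.89
3  | Eve   | 1957.13
4  | Grace | 563.6  
5  | Eve   | 1849.87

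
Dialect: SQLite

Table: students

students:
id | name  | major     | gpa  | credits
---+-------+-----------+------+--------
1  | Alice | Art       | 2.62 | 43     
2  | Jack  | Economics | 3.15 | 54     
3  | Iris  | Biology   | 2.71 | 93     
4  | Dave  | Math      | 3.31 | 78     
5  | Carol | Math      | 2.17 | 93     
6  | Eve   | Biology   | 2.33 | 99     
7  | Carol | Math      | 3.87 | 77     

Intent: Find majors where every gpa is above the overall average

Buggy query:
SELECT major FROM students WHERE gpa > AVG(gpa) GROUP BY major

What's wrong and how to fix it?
Bug: WHERE evaluates per row before aggregation, so AVG() is unavailable

Fix: Compute the overall average in a scalar subquery and compare each group's MIN against it in HAVING

Corrected query:
SELECT major FROM students GROUP BY major HAVING MIN(gpa) > (SELECT AVG(gpa) FROM students)

Result:
major    
---------
Economics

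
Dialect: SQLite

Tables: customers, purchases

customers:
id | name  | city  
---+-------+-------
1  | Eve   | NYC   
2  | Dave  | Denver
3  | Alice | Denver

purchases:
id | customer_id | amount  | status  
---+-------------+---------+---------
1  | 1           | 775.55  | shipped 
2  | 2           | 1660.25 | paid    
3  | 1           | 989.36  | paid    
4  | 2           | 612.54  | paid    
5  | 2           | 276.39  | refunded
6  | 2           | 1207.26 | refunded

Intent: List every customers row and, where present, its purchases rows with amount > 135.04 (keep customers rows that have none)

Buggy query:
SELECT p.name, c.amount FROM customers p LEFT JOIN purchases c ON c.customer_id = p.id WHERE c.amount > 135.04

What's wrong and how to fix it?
Bug: A WHERE condition on the right-hand table after LEFT JOIN drops unmatched parents

Fix: Move the right-table condition into the ON clause so unmatched parents are kept

Corrected query:
SELECT p.name, c.amount FROM customers p LEFT JOIN purchases c ON c.customer_id = p.id AND c.amount > 135.04

Result:
name  | amount 
------+--------
Eve   | 775.55 
Eve   | 989.36 
Dave  | 276.39 
Dave  | 612.54 
Dave  | 1207.26
Dave  | 1660.25
Alice | NULL   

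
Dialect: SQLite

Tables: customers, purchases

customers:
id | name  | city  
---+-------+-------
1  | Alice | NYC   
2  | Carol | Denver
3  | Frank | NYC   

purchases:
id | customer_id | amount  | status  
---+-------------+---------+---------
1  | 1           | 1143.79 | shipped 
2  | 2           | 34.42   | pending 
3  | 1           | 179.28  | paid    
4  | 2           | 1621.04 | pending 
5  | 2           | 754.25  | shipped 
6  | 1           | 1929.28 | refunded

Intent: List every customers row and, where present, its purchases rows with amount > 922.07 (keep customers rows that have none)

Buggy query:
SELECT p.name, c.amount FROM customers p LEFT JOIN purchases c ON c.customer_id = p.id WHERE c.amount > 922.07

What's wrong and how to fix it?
Bug: Filtering c.amount in WHERE discards the NULL rows produced by LEFT JOIN, turning it into an inner join

Fix: Put 'c.amount > 922.07' in the JOIN's ON clause instead of WHERE

Corrected query:
SELECT p.name, c.amount FROM customers p LEFT JOIN purchases c ON c.customer_id = p.id AND c.amount > 922.07

Result:
name  | amount 
------+--------
Alice | 1143.79
Alice | 1929.28
Carol | 1621.04
Frank | NULL   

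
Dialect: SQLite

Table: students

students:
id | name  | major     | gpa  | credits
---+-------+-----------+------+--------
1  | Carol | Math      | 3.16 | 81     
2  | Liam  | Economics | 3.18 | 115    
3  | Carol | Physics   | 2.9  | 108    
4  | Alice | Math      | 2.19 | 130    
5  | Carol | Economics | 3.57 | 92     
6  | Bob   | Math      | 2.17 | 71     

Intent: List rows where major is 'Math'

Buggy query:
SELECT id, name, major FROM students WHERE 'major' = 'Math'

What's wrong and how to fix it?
Bug: Single quotes denote string literals in SQL; the column name is being compared as a constant string

Fix: Remove the quotes around the column name (or use double quotes for an identifier)

Corrected query:
SELECT id, name, major FROM students WHERE major = 'Math'

Result:
id | name  | major
---+-------+------
1  | Carol | Math 
4  | Alice | Math 
6  | Bob   | Math 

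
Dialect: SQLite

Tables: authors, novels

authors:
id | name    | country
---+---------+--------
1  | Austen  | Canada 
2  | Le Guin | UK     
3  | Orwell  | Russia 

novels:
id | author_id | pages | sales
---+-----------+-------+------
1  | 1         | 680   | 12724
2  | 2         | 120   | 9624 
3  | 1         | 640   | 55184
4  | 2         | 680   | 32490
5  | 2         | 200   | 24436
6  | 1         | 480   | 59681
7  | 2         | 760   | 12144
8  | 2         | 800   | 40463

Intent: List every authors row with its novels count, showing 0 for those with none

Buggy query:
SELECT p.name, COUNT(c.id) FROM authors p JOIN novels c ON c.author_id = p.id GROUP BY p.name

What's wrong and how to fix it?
Bug: An inner join excludes parents with zero children

Fix: Use LEFT JOIN so parents without children still appear (COUNT(c.id) gives 0)

Corrected query:
SELECT p.name, COUNT(c.id) FROM authors p LEFT JOIN novels c ON c.author_id = p.id GROUP BY p.name

Result:
name    | COUNT(c.id)
--------+------------
Austen  | 3          
Le Guin | 5          
Orwell  | 0          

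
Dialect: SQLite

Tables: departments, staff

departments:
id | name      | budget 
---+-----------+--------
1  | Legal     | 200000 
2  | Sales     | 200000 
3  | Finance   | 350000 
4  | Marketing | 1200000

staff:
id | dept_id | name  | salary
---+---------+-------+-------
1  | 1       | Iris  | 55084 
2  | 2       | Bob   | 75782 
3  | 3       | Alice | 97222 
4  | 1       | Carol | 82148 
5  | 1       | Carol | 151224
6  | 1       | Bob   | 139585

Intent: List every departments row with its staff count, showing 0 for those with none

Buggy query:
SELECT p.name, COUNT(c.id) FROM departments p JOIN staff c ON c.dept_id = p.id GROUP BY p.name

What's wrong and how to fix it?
Bug: An inner join excludes parents with zero children

Fix: Use LEFT JOIN so parents without children still appear (COUNT(c.id) gives 0)

Corrected query:
SELECT p.name, COUNT(c.id) FROM departments p LEFT JOIN staff c ON c.dept_id = p.id GROUP BY p.name

Result:
name      | COUNT(c.id)
----------+------------
Finance   | 1          
Legal     | 4          
Marketing | 0          
Sales     | 1          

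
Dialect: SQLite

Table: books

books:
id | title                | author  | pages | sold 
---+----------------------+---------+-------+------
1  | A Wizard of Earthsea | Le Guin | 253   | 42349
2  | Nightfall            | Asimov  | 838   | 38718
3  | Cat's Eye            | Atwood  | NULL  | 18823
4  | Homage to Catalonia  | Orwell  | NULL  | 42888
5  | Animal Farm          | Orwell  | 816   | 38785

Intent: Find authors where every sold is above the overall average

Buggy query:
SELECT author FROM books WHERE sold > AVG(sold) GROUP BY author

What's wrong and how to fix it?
Bug: WHERE evaluates per row before aggregation, so AVG() is unavailable

Fix: Use a subquery for AVG and a HAVING MIN(...) filter so the condition holds for every row in the group

Corrected query:
SELECT author FROM books GROUP BY author HAVING MIN(sold) > (SELECT AVG(sold) FROM books)

Result:
author 
-------
Asimov 
Le Guin
Orwell 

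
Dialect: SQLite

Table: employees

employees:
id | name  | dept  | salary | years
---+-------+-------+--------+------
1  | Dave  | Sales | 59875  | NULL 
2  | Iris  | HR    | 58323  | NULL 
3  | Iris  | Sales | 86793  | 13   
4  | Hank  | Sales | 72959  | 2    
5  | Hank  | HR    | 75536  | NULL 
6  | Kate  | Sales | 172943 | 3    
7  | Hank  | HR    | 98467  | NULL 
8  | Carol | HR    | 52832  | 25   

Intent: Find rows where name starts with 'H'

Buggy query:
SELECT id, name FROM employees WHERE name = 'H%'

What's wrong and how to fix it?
Bug: Wildcards only work with LIKE; '=' treats '%' as a literal character

Fix: Replace '=' with LIKE so 'H%' is treated as a pattern

Corrected query:
SELECT id, name FROM employees WHERE name LIKE 'H%'

Result:
id | name
---+-----
4  | Hank
5  | Hank
7  | Hank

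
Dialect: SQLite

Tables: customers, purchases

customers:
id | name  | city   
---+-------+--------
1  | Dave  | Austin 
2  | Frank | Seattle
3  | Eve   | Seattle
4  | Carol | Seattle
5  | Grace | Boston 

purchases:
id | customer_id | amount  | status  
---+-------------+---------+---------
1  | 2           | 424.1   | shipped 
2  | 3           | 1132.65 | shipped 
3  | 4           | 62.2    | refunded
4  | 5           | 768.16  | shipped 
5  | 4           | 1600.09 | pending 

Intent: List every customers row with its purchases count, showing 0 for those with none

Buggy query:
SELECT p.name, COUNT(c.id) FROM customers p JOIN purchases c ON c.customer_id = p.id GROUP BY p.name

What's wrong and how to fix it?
Bug: An inner join excludes parents with zero children

Fix: Use LEFT JOIN so parents without children still appear (COUNT(c.id) gives 0)

Corrected query:
SELECT p.name, COUNT(c.id) FROM customers p LEFT JOIN purchases c ON c.customer_id = p.id GROUP BY p.name

Result:
name  | COUNT(c.id)
------+------------
Carol | 2          
Dave  | 0          
Eve   | 1          
Frank | 1          
Grace | 1          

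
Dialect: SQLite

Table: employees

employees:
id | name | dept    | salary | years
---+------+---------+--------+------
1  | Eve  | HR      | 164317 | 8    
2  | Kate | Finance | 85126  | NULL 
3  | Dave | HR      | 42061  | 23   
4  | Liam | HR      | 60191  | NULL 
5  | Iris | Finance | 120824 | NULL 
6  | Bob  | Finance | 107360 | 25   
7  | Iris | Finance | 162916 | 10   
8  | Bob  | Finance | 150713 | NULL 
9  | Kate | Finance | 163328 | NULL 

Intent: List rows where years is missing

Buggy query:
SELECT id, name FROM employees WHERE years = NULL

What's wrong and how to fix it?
Bug: Comparing to NULL with '=' never matches; NULL = NULL is unknown, not true

Fix: Replace '= NULL' with 'IS NULL'

Corrected query:
SELECT id, name FROM employees WHERE years IS NULL

Result:
id | name
---+-----
2  | Kate
4  | Liam
5  | Iris
8  | Bob 
9  | Kate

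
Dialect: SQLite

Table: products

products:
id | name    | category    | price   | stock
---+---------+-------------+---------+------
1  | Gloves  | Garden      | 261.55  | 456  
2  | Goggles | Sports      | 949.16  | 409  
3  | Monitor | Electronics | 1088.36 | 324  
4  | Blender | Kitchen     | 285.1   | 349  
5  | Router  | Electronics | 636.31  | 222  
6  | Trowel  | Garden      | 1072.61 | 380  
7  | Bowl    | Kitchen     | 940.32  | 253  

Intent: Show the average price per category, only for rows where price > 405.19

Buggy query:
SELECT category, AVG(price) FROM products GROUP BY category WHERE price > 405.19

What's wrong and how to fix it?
Bug: WHERE cannot follow GROUP BY

Fix: Place WHERE between FROM and GROUP BY

Corrected query:
SELECT category, AVG(price) FROM products WHERE price > 405.19 GROUP BY category

Result:
category    | AVG(price)
------------+-----------
Electronics | 862.335   
Garden      | 1072.61   
Kitchen     | 940.32    
Sports      | 949.16    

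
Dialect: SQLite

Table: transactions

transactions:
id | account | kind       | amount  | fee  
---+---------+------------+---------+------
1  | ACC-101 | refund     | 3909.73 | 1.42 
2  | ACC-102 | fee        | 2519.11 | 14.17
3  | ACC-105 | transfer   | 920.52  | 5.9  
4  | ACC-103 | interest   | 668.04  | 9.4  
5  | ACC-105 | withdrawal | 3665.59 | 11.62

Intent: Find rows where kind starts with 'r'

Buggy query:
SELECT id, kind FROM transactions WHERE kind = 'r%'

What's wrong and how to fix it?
Bug: '=' compares the literal string including the % character; pattern matching needs LIKE

Fix: Replace '=' with LIKE so 'r%' is treated as a pattern

Corrected query:
SELECT id, kind FROM transactions WHERE kind LIKE 'r%'

Result:
id | kind  
---+-------
1  | refund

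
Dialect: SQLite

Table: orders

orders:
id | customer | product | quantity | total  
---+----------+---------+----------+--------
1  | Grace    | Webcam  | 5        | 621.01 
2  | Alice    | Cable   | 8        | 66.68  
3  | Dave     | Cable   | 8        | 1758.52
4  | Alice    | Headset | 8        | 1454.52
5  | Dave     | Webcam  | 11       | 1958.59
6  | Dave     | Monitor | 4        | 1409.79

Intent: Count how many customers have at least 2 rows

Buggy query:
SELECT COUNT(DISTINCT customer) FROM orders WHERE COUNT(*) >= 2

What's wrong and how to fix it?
Bug: COUNT(*) cannot appear in WHERE; the per-group count doesn't exist yet

Fix: Use a subquery that GROUPs and filters with HAVING, then count its rows

Corrected query:
SELECT COUNT(*) FROM (SELECT customer FROM orders GROUP BY customer HAVING COUNT(*) >= 2)

Result:
COUNT(*)
--------
2       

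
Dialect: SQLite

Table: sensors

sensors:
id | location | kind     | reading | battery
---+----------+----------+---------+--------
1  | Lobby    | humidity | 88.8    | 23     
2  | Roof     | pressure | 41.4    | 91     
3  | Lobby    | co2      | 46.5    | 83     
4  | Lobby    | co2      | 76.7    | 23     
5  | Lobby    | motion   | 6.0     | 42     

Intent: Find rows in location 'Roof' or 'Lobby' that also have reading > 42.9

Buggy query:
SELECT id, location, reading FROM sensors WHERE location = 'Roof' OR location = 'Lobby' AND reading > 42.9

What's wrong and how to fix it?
Bug: AND binds tighter than OR, so this parses as location = 'Roof' OR (location = 'Lobby' AND reading > 42.9)

Fix: Group the OR with parentheses (or use IN), then AND the threshold

Corrected query:
SELECT id, location, reading FROM sensors WHERE (location = 'Roof' OR location = 'Lobby') AND reading > 42.9

Result:
id | location | reading
---+----------+--------
1  | Lobby    | 88.8   
3  | Lobby    | 46.5   
4  | Lobby    | 76.7   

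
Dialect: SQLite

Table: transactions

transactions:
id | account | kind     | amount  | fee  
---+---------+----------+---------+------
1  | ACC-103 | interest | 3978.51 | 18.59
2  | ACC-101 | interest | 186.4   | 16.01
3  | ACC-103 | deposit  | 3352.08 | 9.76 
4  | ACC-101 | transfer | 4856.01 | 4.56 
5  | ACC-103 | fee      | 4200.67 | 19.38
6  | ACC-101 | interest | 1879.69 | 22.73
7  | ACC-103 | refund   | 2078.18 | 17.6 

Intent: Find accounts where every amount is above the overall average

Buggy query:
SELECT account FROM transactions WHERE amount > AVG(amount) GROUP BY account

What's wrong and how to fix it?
Bug: AVG() is an aggregate; it can't sit directly in WHERE

Fix: Compute the overall average in a scalar subquery and compare each group's MIN against it in HAVING

Corrected query:
SELECT account FROM transactions GROUP BY account HAVING MIN(amount) > (SELECT AVG(amount) FROM transactions)

Result:
(no rows)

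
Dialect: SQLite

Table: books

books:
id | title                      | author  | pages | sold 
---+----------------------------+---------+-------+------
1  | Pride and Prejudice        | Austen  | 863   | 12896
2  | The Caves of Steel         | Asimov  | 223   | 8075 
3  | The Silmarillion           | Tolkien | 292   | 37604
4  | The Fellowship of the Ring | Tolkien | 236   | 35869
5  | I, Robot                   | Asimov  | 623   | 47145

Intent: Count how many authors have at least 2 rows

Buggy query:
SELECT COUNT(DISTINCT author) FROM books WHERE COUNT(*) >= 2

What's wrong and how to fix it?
Bug: COUNT(*) cannot appear in WHERE; the per-group count doesn't exist yet

Fix: Group first with HAVING COUNT(*) >= 2, then COUNT the resulting groups

Corrected query:
SELECT COUNT(*) FROM (SELECT author FROM books GROUP BY author HAVING COUNT(*) >= 2)

Result:
COUNT(*)
--------
2       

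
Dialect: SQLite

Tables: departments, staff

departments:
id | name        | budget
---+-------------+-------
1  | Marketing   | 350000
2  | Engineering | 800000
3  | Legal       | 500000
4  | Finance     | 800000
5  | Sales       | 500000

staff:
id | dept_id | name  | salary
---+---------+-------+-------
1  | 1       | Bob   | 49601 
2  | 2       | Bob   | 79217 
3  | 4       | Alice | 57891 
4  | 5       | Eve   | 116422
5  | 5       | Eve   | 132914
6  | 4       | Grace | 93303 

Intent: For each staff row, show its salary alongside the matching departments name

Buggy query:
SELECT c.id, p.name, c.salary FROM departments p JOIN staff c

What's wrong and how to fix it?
Bug: Missing join condition: each staff row is matched to all departments rows instead of just its own

Fix: Add ON c.dept_id = p.id to the JOIN

Corrected query:
SELECT c.id, p.name, c.salary FROM departments p JOIN staff c ON c.dept_id = p.id

Result:
id | name        | salary
---+-------------+-------
1  | Marketing   | 49601 
2  | Engineering | 79217 
3  | Finance     | 57891 
4  | Sales       | 116422
5  | Sales       | 132914
6  | Finance     | 93303 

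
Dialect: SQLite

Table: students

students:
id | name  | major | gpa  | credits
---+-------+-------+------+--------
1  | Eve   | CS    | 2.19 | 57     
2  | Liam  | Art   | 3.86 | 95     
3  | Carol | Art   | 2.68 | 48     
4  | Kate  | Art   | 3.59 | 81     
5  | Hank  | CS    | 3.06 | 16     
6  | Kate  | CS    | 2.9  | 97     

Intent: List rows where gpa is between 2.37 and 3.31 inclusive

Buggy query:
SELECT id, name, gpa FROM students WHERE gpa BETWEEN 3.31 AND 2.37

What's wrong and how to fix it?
Bug: BETWEEN expects the lower bound first; with 3.31 AND 2.37 the range is empty

Fix: Write BETWEEN 2.37 AND 3.31

Corrected query:
SELECT id, name, gpa FROM students WHERE gpa BETWEEN 2.37 AND 3.31

Result:
id | name  | gpa 
---+-------+-----
3  | Carol | 2.68
5  | Hank  | 3.06
6  | Kate  | 2.9 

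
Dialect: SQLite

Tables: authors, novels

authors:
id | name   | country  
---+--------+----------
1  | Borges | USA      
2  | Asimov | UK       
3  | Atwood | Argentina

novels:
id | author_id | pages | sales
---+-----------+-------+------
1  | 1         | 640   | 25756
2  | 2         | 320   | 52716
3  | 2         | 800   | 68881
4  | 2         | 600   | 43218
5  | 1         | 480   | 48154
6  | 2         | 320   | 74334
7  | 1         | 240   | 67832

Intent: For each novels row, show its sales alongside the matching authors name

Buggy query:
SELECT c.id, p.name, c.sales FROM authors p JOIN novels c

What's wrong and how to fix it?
Bug: Missing join condition: each novels row is matched to all authors rows instead of just its own

Fix: Add ON c.author_id = p.id to the JOIN

Corrected query:
SELECT c.id, p.name, c.sales FROM authors p JOIN novels c ON c.author_id = p.id

Result:
id | name   | sales
---+--------+------
1  | Borges | 25756
2  | Asimov | 52716
3  | Asimov | 68881
4  | Asimov | 43218
5  | Borges | 48154
6  | Asimov | 74334
7  | Borges | 67832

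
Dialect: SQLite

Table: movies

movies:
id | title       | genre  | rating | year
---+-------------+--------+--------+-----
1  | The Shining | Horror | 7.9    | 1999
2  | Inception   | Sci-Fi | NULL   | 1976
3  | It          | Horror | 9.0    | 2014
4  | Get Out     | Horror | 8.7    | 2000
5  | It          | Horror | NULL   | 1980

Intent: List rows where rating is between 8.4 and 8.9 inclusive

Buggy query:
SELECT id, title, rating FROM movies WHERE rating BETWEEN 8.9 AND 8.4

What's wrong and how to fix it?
Bug: BETWEEN expects the lower bound first; with 8.9 AND 8.4 the range is empty

Fix: Swap the bounds so the smaller value comes first

Corrected query:
SELECT id, title, rating FROM movies WHERE rating BETWEEN 8.4 AND 8.9

Result:
id | title   | rating
---+---------+-------
4  | Get Out | 8.7   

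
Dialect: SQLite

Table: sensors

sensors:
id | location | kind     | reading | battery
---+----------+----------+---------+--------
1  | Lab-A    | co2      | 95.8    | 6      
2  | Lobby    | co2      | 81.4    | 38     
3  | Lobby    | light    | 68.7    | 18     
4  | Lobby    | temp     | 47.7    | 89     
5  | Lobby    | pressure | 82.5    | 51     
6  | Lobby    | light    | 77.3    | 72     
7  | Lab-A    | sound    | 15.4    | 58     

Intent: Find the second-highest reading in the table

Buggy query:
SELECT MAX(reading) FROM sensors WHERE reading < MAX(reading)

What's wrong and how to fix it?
Bug: MAX(reading) on the right of the comparison is an aggregate-in-WHERE error

Fix: Compute the overall MAX in a subquery, then take MAX of rows below it

Corrected query:
SELECT MAX(reading) FROM sensors WHERE reading < (SELECT MAX(reading) FROM sensors)

Result:
MAX(reading)
------------
82.5        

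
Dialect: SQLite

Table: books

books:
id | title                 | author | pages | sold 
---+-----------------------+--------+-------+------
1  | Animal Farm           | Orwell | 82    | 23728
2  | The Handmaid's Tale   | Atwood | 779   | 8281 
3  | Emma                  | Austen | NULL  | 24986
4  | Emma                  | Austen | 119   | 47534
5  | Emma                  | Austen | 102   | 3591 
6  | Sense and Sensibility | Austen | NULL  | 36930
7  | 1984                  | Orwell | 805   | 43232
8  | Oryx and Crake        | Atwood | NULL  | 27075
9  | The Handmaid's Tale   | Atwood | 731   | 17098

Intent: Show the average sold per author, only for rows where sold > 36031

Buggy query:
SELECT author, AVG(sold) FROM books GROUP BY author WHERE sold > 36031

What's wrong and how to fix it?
Bug: WHERE cannot follow GROUP BY

Fix: Move the WHERE clause before GROUP BY

Corrected query:
SELECT author, AVG(sold) FROM books WHERE sold > 36031 GROUP BY author

Result:
author | AVG(sold)
-------+----------
Austen | 42232    
Orwell | 43232    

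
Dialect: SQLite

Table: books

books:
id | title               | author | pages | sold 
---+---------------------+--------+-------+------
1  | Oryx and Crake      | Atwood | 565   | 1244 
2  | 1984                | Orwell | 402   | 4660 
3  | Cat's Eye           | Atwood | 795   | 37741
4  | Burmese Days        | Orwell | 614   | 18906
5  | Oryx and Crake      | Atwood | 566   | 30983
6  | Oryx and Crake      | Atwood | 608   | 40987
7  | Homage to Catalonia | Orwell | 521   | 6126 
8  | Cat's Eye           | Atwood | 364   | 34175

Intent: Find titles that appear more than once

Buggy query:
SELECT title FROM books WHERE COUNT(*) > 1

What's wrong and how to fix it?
Bug: WHERE can't reference COUNT(*); aggregates are computed after WHERE

Fix: Group first, then use HAVING for the count condition

Corrected query:
SELECT title FROM books GROUP BY title HAVING COUNT(*) > 1

Result:
title         
--------------
Cat's Eye     
Oryx and Crake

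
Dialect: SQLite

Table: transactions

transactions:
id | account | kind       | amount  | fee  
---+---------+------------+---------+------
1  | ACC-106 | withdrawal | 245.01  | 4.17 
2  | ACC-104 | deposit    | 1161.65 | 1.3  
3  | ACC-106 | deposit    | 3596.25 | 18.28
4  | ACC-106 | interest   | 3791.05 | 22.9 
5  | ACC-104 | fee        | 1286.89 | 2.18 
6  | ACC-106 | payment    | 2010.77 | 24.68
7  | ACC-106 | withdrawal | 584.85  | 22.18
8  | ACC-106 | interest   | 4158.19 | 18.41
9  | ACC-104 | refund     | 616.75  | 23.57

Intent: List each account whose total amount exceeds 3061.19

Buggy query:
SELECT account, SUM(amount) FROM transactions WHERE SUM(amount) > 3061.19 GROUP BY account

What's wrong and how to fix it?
Bug: Aggregate functions cannot appear in a WHERE clause

Fix: Use HAVING (which filters groups after aggregation) instead of WHERE

Corrected query:
SELECT account, SUM(amount) FROM transactions GROUP BY account HAVING SUM(amount) > 3061.19

Result:
account | SUM(amount)
--------+------------
ACC-104 | 3065.29    
ACC-106 | 14386.12   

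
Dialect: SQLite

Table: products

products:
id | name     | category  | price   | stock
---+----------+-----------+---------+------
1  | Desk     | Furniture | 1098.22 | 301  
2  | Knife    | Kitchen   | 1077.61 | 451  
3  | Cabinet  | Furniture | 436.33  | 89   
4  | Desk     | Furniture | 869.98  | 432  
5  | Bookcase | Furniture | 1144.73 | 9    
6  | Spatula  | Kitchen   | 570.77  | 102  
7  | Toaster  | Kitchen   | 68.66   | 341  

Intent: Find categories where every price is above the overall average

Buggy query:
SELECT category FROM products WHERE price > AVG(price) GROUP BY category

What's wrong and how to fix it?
Bug: AVG() is an aggregate; it can't sit directly in WHERE

Fix: Compute the overall average in a scalar subquery and compare each group's MIN against it in HAVING

Corrected query:
SELECT category FROM products GROUP BY category HAVING MIN(price) > (SELECT AVG(price) FROM products)

Result:
(no rows)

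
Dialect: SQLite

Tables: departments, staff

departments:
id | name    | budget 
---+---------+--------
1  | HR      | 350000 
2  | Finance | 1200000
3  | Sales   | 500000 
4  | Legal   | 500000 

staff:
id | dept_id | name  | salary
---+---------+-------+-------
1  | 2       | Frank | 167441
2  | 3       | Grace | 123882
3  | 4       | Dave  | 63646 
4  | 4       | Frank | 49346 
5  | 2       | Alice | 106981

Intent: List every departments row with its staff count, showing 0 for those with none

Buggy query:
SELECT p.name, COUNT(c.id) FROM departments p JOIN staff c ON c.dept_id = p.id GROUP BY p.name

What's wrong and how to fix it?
Bug: An inner join excludes parents with zero children

Fix: Use LEFT JOIN so parents without children still appear (COUNT(c.id) gives 0)

Corrected query:
SELECT p.name, COUNT(c.id) FROM departments p LEFT JOIN staff c ON c.dept_id = p.id GROUP BY p.name

Result:
name    | COUNT(c.id)
--------+------------
Finance | 2          
HR      | 0          
Legal   | 2          
Sales   | 1          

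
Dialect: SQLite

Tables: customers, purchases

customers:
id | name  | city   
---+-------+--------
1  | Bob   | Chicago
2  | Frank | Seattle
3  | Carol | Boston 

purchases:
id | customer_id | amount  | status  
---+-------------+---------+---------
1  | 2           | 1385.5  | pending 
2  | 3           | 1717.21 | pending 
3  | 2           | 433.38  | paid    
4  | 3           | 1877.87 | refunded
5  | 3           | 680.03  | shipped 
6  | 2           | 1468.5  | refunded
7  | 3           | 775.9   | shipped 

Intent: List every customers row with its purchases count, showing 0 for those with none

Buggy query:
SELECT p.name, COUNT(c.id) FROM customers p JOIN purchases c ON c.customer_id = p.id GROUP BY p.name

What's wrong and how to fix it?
Bug: INNER JOIN drops customers rows that have no matching purchases rows

Fix: Switch to LEFT JOIN to retain unmatched parent rows

Corrected query:
SELECT p.name, COUNT(c.id) FROM customers p LEFT JOIN purchases c ON c.customer_id = p.id GROUP BY p.name

Result:
name  | COUNT(c.id)
------+------------
Bob   | 0          
Carol | 4          
Frank | 3          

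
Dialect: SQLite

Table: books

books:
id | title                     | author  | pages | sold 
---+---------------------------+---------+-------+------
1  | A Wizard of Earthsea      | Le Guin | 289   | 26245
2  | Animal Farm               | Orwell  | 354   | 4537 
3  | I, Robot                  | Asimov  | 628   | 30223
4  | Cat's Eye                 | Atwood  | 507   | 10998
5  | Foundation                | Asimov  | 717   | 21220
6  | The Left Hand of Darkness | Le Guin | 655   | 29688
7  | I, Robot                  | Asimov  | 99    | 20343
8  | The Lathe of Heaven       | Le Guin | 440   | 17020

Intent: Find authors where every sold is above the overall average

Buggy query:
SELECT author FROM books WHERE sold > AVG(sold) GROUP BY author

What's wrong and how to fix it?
Bug: AVG() is an aggregate; it can't sit directly in WHERE

Fix: Use a subquery for AVG and a HAVING MIN(...) filter so the condition holds for every row in the group

Corrected query:
SELECT author FROM books GROUP BY author HAVING MIN(sold) > (SELECT AVG(sold) FROM books)

Result:
author
------
Asimov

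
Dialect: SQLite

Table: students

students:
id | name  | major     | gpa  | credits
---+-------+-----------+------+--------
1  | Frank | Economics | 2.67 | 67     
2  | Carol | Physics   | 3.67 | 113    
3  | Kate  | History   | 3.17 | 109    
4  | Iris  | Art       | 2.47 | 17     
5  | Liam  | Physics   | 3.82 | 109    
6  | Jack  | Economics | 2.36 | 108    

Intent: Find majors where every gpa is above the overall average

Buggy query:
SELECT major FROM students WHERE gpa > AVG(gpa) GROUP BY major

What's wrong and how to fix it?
Bug: AVG() is an aggregate; it can't sit directly in WHERE

Fix: Use a subquery for AVG and a HAVING MIN(...) filter so the condition holds for every row in the group

Corrected query:
SELECT major FROM students GROUP BY major HAVING MIN(gpa) > (SELECT AVG(gpa) FROM students)

Result:
major  
-------
History
Physics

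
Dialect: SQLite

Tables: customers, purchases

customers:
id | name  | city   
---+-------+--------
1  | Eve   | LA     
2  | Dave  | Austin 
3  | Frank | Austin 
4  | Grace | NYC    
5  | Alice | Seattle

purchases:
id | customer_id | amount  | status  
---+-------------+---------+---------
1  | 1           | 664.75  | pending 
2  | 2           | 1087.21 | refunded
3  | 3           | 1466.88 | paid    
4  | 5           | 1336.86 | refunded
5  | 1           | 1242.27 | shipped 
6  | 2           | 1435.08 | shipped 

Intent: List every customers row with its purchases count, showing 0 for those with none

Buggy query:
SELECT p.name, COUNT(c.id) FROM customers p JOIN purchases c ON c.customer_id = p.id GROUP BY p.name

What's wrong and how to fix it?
Bug: INNER JOIN drops customers rows that have no matching purchases rows

Fix: Switch to LEFT JOIN to retain unmatched parent rows

Corrected query:
SELECT p.name, COUNT(c.id) FROM customers p LEFT JOIN purchases c ON c.customer_id = p.id GROUP BY p.name

Result:
name  | COUNT(c.id)
------+------------
Alice | 1          
Dave  | 2          
Eve   | 2          
Frank | 1          
Grace | 0          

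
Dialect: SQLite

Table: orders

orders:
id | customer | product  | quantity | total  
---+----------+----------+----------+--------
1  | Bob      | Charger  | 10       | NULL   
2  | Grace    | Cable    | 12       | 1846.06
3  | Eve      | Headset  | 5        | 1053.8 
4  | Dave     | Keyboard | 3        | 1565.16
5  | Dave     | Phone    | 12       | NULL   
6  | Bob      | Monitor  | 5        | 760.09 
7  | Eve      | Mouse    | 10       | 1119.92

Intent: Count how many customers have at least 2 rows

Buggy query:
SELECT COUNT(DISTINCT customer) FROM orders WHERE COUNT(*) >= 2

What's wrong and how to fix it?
Bug: WHERE filters individual rows, not groups, so a group-level COUNT is invalid there

Fix: Group first with HAVING COUNT(*) >= 2, then COUNT the resulting groups

Corrected query:
SELECT COUNT(*) FROM (SELECT customer FROM orders GROUP BY customer HAVING COUNT(*) >= 2)

Result:
COUNT(*)
--------
3       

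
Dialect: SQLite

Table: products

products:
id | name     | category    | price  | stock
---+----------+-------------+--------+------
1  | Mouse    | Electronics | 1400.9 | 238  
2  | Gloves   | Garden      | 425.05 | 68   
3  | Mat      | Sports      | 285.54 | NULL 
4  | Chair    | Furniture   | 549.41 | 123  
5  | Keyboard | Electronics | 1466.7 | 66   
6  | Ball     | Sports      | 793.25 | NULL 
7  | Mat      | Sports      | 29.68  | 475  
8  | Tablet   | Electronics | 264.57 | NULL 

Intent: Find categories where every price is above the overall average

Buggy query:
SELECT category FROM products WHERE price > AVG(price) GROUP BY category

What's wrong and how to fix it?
Bug: AVG() is an aggregate; it can't sit directly in WHERE

Fix: Compute the overall average in a scalar subquery and compare each group's MIN against it in HAVING

Corrected query:
SELECT category FROM products GROUP BY category HAVING MIN(price) > (SELECT AVG(price) FROM products)

Result:
(no rows)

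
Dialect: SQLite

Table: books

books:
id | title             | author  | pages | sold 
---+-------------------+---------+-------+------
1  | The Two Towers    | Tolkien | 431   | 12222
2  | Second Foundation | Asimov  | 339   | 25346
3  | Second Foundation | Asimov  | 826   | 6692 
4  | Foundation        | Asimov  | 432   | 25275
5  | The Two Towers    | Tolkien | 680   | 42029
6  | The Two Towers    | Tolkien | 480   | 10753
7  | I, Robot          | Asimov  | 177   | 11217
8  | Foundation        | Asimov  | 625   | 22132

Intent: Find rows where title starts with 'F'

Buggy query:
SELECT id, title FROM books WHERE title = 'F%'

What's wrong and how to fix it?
Bug: Wildcards only work with LIKE; '=' treats '%' as a literal character

Fix: Replace '=' with LIKE so 'F%' is treated as a pattern

Corrected query:
SELECT id, title FROM books WHERE title LIKE 'F%'

Result:
id | title     
---+-----------
4  | Foundation
8  | Foundation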